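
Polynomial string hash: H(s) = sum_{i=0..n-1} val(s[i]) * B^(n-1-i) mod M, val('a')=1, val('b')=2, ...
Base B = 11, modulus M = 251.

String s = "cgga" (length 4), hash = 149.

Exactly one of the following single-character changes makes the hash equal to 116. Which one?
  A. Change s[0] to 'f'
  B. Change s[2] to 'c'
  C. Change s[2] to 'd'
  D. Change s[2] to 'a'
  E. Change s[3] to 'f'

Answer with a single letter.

Answer: C

Derivation:
Option A: s[0]='c'->'f', delta=(6-3)*11^3 mod 251 = 228, hash=149+228 mod 251 = 126
Option B: s[2]='g'->'c', delta=(3-7)*11^1 mod 251 = 207, hash=149+207 mod 251 = 105
Option C: s[2]='g'->'d', delta=(4-7)*11^1 mod 251 = 218, hash=149+218 mod 251 = 116 <-- target
Option D: s[2]='g'->'a', delta=(1-7)*11^1 mod 251 = 185, hash=149+185 mod 251 = 83
Option E: s[3]='a'->'f', delta=(6-1)*11^0 mod 251 = 5, hash=149+5 mod 251 = 154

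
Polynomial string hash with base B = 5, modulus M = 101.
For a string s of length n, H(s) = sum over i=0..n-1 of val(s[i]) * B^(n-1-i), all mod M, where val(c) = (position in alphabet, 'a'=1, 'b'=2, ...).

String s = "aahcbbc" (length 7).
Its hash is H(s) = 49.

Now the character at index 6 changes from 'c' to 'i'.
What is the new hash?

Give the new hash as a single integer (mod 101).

val('c') = 3, val('i') = 9
Position k = 6, exponent = n-1-k = 0
B^0 mod M = 5^0 mod 101 = 1
Delta = (9 - 3) * 1 mod 101 = 6
New hash = (49 + 6) mod 101 = 55

Answer: 55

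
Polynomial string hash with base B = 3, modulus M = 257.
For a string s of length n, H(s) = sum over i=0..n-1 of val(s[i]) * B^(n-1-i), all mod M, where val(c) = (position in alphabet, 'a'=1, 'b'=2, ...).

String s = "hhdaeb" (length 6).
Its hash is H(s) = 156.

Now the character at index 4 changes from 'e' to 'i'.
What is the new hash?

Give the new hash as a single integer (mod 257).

Answer: 168

Derivation:
val('e') = 5, val('i') = 9
Position k = 4, exponent = n-1-k = 1
B^1 mod M = 3^1 mod 257 = 3
Delta = (9 - 5) * 3 mod 257 = 12
New hash = (156 + 12) mod 257 = 168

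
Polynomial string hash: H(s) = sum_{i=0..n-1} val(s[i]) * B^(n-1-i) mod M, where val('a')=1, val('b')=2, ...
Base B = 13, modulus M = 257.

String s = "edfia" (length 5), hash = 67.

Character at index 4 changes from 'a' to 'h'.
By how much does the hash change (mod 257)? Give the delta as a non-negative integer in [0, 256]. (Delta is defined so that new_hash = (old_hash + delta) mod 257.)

Answer: 7

Derivation:
Delta formula: (val(new) - val(old)) * B^(n-1-k) mod M
  val('h') - val('a') = 8 - 1 = 7
  B^(n-1-k) = 13^0 mod 257 = 1
  Delta = 7 * 1 mod 257 = 7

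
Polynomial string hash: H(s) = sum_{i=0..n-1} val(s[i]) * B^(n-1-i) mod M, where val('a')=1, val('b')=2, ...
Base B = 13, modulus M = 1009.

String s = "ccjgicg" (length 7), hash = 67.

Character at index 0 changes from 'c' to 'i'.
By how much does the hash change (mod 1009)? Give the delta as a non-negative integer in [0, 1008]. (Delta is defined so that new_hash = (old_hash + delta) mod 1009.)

Delta formula: (val(new) - val(old)) * B^(n-1-k) mod M
  val('i') - val('c') = 9 - 3 = 6
  B^(n-1-k) = 13^6 mod 1009 = 762
  Delta = 6 * 762 mod 1009 = 536

Answer: 536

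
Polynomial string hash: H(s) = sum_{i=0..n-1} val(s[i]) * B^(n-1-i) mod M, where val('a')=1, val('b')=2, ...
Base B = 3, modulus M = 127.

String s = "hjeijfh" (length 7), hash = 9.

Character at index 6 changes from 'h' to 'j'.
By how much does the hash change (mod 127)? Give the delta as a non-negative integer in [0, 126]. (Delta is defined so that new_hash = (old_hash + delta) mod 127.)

Answer: 2

Derivation:
Delta formula: (val(new) - val(old)) * B^(n-1-k) mod M
  val('j') - val('h') = 10 - 8 = 2
  B^(n-1-k) = 3^0 mod 127 = 1
  Delta = 2 * 1 mod 127 = 2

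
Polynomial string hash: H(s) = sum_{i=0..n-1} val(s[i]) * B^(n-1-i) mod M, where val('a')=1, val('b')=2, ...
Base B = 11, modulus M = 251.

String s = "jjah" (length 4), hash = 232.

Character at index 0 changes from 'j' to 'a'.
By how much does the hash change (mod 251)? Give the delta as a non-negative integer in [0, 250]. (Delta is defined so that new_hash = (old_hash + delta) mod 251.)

Delta formula: (val(new) - val(old)) * B^(n-1-k) mod M
  val('a') - val('j') = 1 - 10 = -9
  B^(n-1-k) = 11^3 mod 251 = 76
  Delta = -9 * 76 mod 251 = 69

Answer: 69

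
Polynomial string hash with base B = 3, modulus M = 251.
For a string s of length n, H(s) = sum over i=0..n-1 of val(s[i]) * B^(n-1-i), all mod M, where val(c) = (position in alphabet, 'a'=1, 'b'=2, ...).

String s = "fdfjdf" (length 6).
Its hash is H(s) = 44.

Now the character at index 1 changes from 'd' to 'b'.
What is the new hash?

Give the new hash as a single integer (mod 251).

val('d') = 4, val('b') = 2
Position k = 1, exponent = n-1-k = 4
B^4 mod M = 3^4 mod 251 = 81
Delta = (2 - 4) * 81 mod 251 = 89
New hash = (44 + 89) mod 251 = 133

Answer: 133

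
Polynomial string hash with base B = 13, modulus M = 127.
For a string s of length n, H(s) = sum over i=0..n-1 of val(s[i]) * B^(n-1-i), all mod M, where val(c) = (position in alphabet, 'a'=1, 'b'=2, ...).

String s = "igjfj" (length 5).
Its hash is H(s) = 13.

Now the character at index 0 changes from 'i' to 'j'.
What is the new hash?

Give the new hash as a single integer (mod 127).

Answer: 126

Derivation:
val('i') = 9, val('j') = 10
Position k = 0, exponent = n-1-k = 4
B^4 mod M = 13^4 mod 127 = 113
Delta = (10 - 9) * 113 mod 127 = 113
New hash = (13 + 113) mod 127 = 126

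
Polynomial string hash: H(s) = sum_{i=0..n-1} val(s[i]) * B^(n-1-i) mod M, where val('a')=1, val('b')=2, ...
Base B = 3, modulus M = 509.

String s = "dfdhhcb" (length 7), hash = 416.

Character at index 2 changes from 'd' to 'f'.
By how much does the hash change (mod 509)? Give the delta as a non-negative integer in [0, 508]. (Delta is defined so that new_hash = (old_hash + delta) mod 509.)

Delta formula: (val(new) - val(old)) * B^(n-1-k) mod M
  val('f') - val('d') = 6 - 4 = 2
  B^(n-1-k) = 3^4 mod 509 = 81
  Delta = 2 * 81 mod 509 = 162

Answer: 162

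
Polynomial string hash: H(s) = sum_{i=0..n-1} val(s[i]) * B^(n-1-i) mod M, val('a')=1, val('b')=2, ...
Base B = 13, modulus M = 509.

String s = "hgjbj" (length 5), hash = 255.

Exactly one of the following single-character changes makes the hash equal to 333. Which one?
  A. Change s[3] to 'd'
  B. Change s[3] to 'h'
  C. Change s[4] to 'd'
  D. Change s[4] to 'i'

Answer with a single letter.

Answer: B

Derivation:
Option A: s[3]='b'->'d', delta=(4-2)*13^1 mod 509 = 26, hash=255+26 mod 509 = 281
Option B: s[3]='b'->'h', delta=(8-2)*13^1 mod 509 = 78, hash=255+78 mod 509 = 333 <-- target
Option C: s[4]='j'->'d', delta=(4-10)*13^0 mod 509 = 503, hash=255+503 mod 509 = 249
Option D: s[4]='j'->'i', delta=(9-10)*13^0 mod 509 = 508, hash=255+508 mod 509 = 254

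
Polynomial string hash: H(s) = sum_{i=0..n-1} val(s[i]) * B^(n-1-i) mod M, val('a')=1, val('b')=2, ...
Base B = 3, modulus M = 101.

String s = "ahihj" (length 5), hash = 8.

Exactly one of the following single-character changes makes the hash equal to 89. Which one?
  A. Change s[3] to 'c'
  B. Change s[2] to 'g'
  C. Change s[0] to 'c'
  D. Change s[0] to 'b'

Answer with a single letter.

Option A: s[3]='h'->'c', delta=(3-8)*3^1 mod 101 = 86, hash=8+86 mod 101 = 94
Option B: s[2]='i'->'g', delta=(7-9)*3^2 mod 101 = 83, hash=8+83 mod 101 = 91
Option C: s[0]='a'->'c', delta=(3-1)*3^4 mod 101 = 61, hash=8+61 mod 101 = 69
Option D: s[0]='a'->'b', delta=(2-1)*3^4 mod 101 = 81, hash=8+81 mod 101 = 89 <-- target

Answer: D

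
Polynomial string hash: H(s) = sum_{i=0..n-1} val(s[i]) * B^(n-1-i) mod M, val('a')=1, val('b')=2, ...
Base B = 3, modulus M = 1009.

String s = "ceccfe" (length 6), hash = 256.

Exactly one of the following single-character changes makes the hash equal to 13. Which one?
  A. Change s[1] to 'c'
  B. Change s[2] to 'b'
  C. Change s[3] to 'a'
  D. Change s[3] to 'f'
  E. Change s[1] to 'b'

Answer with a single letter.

Answer: E

Derivation:
Option A: s[1]='e'->'c', delta=(3-5)*3^4 mod 1009 = 847, hash=256+847 mod 1009 = 94
Option B: s[2]='c'->'b', delta=(2-3)*3^3 mod 1009 = 982, hash=256+982 mod 1009 = 229
Option C: s[3]='c'->'a', delta=(1-3)*3^2 mod 1009 = 991, hash=256+991 mod 1009 = 238
Option D: s[3]='c'->'f', delta=(6-3)*3^2 mod 1009 = 27, hash=256+27 mod 1009 = 283
Option E: s[1]='e'->'b', delta=(2-5)*3^4 mod 1009 = 766, hash=256+766 mod 1009 = 13 <-- target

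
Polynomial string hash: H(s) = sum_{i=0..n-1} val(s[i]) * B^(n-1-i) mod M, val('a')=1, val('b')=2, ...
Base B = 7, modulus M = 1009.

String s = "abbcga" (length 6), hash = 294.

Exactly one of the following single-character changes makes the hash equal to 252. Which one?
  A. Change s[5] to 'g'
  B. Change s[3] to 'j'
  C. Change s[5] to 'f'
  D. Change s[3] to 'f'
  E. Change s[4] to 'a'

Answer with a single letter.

Option A: s[5]='a'->'g', delta=(7-1)*7^0 mod 1009 = 6, hash=294+6 mod 1009 = 300
Option B: s[3]='c'->'j', delta=(10-3)*7^2 mod 1009 = 343, hash=294+343 mod 1009 = 637
Option C: s[5]='a'->'f', delta=(6-1)*7^0 mod 1009 = 5, hash=294+5 mod 1009 = 299
Option D: s[3]='c'->'f', delta=(6-3)*7^2 mod 1009 = 147, hash=294+147 mod 1009 = 441
Option E: s[4]='g'->'a', delta=(1-7)*7^1 mod 1009 = 967, hash=294+967 mod 1009 = 252 <-- target

Answer: E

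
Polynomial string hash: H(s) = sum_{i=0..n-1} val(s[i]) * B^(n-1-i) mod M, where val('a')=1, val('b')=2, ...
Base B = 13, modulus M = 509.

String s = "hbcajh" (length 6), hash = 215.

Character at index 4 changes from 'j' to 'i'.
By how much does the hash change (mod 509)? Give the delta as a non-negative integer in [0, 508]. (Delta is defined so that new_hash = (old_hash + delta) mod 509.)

Answer: 496

Derivation:
Delta formula: (val(new) - val(old)) * B^(n-1-k) mod M
  val('i') - val('j') = 9 - 10 = -1
  B^(n-1-k) = 13^1 mod 509 = 13
  Delta = -1 * 13 mod 509 = 496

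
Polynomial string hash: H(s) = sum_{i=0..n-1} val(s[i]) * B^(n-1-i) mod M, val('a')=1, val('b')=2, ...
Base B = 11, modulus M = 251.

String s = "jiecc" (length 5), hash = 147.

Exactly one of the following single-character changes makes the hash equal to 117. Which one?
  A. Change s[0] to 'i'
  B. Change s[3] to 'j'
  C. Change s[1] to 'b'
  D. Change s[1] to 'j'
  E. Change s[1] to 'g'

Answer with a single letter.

Option A: s[0]='j'->'i', delta=(9-10)*11^4 mod 251 = 168, hash=147+168 mod 251 = 64
Option B: s[3]='c'->'j', delta=(10-3)*11^1 mod 251 = 77, hash=147+77 mod 251 = 224
Option C: s[1]='i'->'b', delta=(2-9)*11^3 mod 251 = 221, hash=147+221 mod 251 = 117 <-- target
Option D: s[1]='i'->'j', delta=(10-9)*11^3 mod 251 = 76, hash=147+76 mod 251 = 223
Option E: s[1]='i'->'g', delta=(7-9)*11^3 mod 251 = 99, hash=147+99 mod 251 = 246

Answer: C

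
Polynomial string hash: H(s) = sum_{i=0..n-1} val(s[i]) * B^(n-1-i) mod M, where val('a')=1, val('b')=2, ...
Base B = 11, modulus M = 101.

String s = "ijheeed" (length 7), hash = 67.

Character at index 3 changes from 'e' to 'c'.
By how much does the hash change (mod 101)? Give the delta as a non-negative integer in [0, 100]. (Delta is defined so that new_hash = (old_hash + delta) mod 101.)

Answer: 65

Derivation:
Delta formula: (val(new) - val(old)) * B^(n-1-k) mod M
  val('c') - val('e') = 3 - 5 = -2
  B^(n-1-k) = 11^3 mod 101 = 18
  Delta = -2 * 18 mod 101 = 65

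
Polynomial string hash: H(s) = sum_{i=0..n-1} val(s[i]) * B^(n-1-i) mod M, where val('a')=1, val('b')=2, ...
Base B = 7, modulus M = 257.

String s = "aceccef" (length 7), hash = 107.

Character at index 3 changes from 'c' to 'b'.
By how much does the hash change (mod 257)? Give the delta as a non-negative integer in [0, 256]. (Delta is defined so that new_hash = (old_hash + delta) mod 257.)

Answer: 171

Derivation:
Delta formula: (val(new) - val(old)) * B^(n-1-k) mod M
  val('b') - val('c') = 2 - 3 = -1
  B^(n-1-k) = 7^3 mod 257 = 86
  Delta = -1 * 86 mod 257 = 171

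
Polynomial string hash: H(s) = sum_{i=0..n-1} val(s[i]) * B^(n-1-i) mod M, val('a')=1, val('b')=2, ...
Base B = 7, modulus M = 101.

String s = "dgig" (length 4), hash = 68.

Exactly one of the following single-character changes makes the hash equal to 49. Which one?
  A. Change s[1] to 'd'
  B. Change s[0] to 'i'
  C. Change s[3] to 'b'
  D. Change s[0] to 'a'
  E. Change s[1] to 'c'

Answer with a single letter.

Option A: s[1]='g'->'d', delta=(4-7)*7^2 mod 101 = 55, hash=68+55 mod 101 = 22
Option B: s[0]='d'->'i', delta=(9-4)*7^3 mod 101 = 99, hash=68+99 mod 101 = 66
Option C: s[3]='g'->'b', delta=(2-7)*7^0 mod 101 = 96, hash=68+96 mod 101 = 63
Option D: s[0]='d'->'a', delta=(1-4)*7^3 mod 101 = 82, hash=68+82 mod 101 = 49 <-- target
Option E: s[1]='g'->'c', delta=(3-7)*7^2 mod 101 = 6, hash=68+6 mod 101 = 74

Answer: D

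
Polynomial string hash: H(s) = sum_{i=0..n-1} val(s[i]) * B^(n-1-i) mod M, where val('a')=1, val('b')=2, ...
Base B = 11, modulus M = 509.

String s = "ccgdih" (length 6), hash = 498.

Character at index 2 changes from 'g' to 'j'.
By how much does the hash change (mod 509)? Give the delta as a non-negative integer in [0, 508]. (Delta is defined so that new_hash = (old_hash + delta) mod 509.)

Delta formula: (val(new) - val(old)) * B^(n-1-k) mod M
  val('j') - val('g') = 10 - 7 = 3
  B^(n-1-k) = 11^3 mod 509 = 313
  Delta = 3 * 313 mod 509 = 430

Answer: 430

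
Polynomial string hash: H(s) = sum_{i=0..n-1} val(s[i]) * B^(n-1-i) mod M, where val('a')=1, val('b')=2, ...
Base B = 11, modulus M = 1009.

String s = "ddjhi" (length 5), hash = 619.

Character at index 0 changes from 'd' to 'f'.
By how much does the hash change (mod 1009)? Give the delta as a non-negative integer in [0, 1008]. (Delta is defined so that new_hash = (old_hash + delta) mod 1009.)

Answer: 21

Derivation:
Delta formula: (val(new) - val(old)) * B^(n-1-k) mod M
  val('f') - val('d') = 6 - 4 = 2
  B^(n-1-k) = 11^4 mod 1009 = 515
  Delta = 2 * 515 mod 1009 = 21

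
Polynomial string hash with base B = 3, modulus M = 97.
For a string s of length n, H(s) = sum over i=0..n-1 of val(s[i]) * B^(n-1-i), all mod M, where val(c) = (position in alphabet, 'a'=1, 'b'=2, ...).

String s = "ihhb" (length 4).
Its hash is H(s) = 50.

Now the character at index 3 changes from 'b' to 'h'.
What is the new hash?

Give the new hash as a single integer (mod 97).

val('b') = 2, val('h') = 8
Position k = 3, exponent = n-1-k = 0
B^0 mod M = 3^0 mod 97 = 1
Delta = (8 - 2) * 1 mod 97 = 6
New hash = (50 + 6) mod 97 = 56

Answer: 56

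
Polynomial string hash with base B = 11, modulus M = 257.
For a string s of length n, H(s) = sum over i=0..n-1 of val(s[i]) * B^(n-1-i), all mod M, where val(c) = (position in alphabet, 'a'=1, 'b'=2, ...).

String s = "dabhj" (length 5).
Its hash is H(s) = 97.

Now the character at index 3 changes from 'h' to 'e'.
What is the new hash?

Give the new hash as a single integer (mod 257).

Answer: 64

Derivation:
val('h') = 8, val('e') = 5
Position k = 3, exponent = n-1-k = 1
B^1 mod M = 11^1 mod 257 = 11
Delta = (5 - 8) * 11 mod 257 = 224
New hash = (97 + 224) mod 257 = 64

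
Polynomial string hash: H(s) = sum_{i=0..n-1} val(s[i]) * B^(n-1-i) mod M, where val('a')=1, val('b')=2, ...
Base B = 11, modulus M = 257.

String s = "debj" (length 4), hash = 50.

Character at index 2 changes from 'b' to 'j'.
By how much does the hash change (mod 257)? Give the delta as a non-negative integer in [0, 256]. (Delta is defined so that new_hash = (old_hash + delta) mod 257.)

Delta formula: (val(new) - val(old)) * B^(n-1-k) mod M
  val('j') - val('b') = 10 - 2 = 8
  B^(n-1-k) = 11^1 mod 257 = 11
  Delta = 8 * 11 mod 257 = 88

Answer: 88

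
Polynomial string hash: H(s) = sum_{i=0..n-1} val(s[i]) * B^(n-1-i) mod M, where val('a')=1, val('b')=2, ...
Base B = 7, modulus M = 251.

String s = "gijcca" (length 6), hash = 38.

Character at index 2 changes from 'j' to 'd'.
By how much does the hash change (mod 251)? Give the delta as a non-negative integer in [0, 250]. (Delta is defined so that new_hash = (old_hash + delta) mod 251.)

Answer: 201

Derivation:
Delta formula: (val(new) - val(old)) * B^(n-1-k) mod M
  val('d') - val('j') = 4 - 10 = -6
  B^(n-1-k) = 7^3 mod 251 = 92
  Delta = -6 * 92 mod 251 = 201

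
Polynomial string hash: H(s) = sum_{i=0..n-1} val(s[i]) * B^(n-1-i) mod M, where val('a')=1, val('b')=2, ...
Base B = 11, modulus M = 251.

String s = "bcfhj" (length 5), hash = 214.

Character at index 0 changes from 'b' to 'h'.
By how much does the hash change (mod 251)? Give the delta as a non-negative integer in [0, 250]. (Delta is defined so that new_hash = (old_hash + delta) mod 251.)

Delta formula: (val(new) - val(old)) * B^(n-1-k) mod M
  val('h') - val('b') = 8 - 2 = 6
  B^(n-1-k) = 11^4 mod 251 = 83
  Delta = 6 * 83 mod 251 = 247

Answer: 247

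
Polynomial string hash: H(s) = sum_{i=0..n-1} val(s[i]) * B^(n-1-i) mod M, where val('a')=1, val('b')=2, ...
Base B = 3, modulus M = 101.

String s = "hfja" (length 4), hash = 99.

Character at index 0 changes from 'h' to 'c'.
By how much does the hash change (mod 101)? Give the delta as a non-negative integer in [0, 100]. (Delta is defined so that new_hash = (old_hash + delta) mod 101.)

Delta formula: (val(new) - val(old)) * B^(n-1-k) mod M
  val('c') - val('h') = 3 - 8 = -5
  B^(n-1-k) = 3^3 mod 101 = 27
  Delta = -5 * 27 mod 101 = 67

Answer: 67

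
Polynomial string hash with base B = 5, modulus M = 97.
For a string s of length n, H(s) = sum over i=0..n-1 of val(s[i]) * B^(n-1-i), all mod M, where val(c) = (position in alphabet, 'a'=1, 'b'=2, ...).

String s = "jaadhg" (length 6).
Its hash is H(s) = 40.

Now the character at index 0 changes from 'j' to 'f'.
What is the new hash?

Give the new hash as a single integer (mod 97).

Answer: 53

Derivation:
val('j') = 10, val('f') = 6
Position k = 0, exponent = n-1-k = 5
B^5 mod M = 5^5 mod 97 = 21
Delta = (6 - 10) * 21 mod 97 = 13
New hash = (40 + 13) mod 97 = 53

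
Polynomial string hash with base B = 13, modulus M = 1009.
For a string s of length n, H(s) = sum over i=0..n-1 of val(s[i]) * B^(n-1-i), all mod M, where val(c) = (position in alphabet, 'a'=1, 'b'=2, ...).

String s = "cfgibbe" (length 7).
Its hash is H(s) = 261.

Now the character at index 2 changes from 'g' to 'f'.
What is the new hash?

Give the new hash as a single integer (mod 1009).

Answer: 961

Derivation:
val('g') = 7, val('f') = 6
Position k = 2, exponent = n-1-k = 4
B^4 mod M = 13^4 mod 1009 = 309
Delta = (6 - 7) * 309 mod 1009 = 700
New hash = (261 + 700) mod 1009 = 961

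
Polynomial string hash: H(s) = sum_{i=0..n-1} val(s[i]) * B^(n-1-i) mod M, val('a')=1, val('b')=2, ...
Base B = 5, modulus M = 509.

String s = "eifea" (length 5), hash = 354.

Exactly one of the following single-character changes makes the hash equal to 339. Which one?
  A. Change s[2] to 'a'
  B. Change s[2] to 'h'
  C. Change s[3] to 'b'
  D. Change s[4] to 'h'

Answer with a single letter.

Answer: C

Derivation:
Option A: s[2]='f'->'a', delta=(1-6)*5^2 mod 509 = 384, hash=354+384 mod 509 = 229
Option B: s[2]='f'->'h', delta=(8-6)*5^2 mod 509 = 50, hash=354+50 mod 509 = 404
Option C: s[3]='e'->'b', delta=(2-5)*5^1 mod 509 = 494, hash=354+494 mod 509 = 339 <-- target
Option D: s[4]='a'->'h', delta=(8-1)*5^0 mod 509 = 7, hash=354+7 mod 509 = 361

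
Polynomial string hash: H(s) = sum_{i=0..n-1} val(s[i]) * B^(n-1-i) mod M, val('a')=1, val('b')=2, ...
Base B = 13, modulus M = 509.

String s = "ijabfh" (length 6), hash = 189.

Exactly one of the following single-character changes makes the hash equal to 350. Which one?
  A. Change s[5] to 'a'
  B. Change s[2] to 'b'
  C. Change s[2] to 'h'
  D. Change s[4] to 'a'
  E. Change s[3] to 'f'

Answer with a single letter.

Option A: s[5]='h'->'a', delta=(1-8)*13^0 mod 509 = 502, hash=189+502 mod 509 = 182
Option B: s[2]='a'->'b', delta=(2-1)*13^3 mod 509 = 161, hash=189+161 mod 509 = 350 <-- target
Option C: s[2]='a'->'h', delta=(8-1)*13^3 mod 509 = 109, hash=189+109 mod 509 = 298
Option D: s[4]='f'->'a', delta=(1-6)*13^1 mod 509 = 444, hash=189+444 mod 509 = 124
Option E: s[3]='b'->'f', delta=(6-2)*13^2 mod 509 = 167, hash=189+167 mod 509 = 356

Answer: B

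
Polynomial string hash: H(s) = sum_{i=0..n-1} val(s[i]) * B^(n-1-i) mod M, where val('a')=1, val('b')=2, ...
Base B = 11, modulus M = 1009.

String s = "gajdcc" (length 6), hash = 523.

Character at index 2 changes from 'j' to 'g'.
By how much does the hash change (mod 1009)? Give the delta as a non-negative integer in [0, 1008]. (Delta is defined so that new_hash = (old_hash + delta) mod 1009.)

Answer: 43

Derivation:
Delta formula: (val(new) - val(old)) * B^(n-1-k) mod M
  val('g') - val('j') = 7 - 10 = -3
  B^(n-1-k) = 11^3 mod 1009 = 322
  Delta = -3 * 322 mod 1009 = 43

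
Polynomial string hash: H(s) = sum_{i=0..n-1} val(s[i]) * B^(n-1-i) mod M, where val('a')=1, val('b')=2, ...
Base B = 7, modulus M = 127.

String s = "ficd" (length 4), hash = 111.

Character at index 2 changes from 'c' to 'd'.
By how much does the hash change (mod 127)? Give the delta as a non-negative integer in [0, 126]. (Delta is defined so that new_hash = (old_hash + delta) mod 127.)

Delta formula: (val(new) - val(old)) * B^(n-1-k) mod M
  val('d') - val('c') = 4 - 3 = 1
  B^(n-1-k) = 7^1 mod 127 = 7
  Delta = 1 * 7 mod 127 = 7

Answer: 7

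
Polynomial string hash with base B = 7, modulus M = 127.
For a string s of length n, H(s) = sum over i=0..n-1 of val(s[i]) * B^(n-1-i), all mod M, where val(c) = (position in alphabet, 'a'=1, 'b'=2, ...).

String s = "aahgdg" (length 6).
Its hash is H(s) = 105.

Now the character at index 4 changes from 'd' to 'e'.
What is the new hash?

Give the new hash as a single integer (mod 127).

val('d') = 4, val('e') = 5
Position k = 4, exponent = n-1-k = 1
B^1 mod M = 7^1 mod 127 = 7
Delta = (5 - 4) * 7 mod 127 = 7
New hash = (105 + 7) mod 127 = 112

Answer: 112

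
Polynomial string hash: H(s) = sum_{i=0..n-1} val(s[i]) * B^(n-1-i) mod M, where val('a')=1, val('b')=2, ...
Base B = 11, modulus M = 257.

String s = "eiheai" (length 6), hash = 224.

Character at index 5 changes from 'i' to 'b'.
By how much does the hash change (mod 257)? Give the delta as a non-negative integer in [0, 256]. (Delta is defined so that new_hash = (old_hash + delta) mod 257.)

Delta formula: (val(new) - val(old)) * B^(n-1-k) mod M
  val('b') - val('i') = 2 - 9 = -7
  B^(n-1-k) = 11^0 mod 257 = 1
  Delta = -7 * 1 mod 257 = 250

Answer: 250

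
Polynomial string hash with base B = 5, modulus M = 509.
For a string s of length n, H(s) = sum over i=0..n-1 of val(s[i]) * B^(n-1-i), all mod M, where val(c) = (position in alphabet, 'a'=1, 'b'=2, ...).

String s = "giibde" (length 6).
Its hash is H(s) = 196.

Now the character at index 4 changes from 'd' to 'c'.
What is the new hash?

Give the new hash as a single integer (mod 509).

Answer: 191

Derivation:
val('d') = 4, val('c') = 3
Position k = 4, exponent = n-1-k = 1
B^1 mod M = 5^1 mod 509 = 5
Delta = (3 - 4) * 5 mod 509 = 504
New hash = (196 + 504) mod 509 = 191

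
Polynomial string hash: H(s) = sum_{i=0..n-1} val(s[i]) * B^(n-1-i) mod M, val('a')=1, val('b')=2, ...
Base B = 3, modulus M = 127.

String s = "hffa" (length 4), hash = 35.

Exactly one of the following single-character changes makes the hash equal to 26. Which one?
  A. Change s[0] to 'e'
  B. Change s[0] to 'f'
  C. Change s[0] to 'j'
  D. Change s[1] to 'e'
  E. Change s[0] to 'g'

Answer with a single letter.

Option A: s[0]='h'->'e', delta=(5-8)*3^3 mod 127 = 46, hash=35+46 mod 127 = 81
Option B: s[0]='h'->'f', delta=(6-8)*3^3 mod 127 = 73, hash=35+73 mod 127 = 108
Option C: s[0]='h'->'j', delta=(10-8)*3^3 mod 127 = 54, hash=35+54 mod 127 = 89
Option D: s[1]='f'->'e', delta=(5-6)*3^2 mod 127 = 118, hash=35+118 mod 127 = 26 <-- target
Option E: s[0]='h'->'g', delta=(7-8)*3^3 mod 127 = 100, hash=35+100 mod 127 = 8

Answer: D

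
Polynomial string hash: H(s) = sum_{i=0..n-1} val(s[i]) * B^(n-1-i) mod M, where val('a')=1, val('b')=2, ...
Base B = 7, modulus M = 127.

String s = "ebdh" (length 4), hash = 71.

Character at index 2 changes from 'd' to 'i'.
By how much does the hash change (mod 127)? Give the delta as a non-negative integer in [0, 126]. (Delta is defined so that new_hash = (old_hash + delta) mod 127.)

Delta formula: (val(new) - val(old)) * B^(n-1-k) mod M
  val('i') - val('d') = 9 - 4 = 5
  B^(n-1-k) = 7^1 mod 127 = 7
  Delta = 5 * 7 mod 127 = 35

Answer: 35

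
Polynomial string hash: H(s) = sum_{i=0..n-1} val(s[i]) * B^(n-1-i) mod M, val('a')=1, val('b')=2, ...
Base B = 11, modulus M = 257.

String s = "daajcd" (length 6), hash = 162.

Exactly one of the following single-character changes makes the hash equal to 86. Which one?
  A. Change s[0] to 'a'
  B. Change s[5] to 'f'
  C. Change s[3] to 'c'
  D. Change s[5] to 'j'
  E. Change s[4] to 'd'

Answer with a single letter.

Answer: C

Derivation:
Option A: s[0]='d'->'a', delta=(1-4)*11^5 mod 257 = 7, hash=162+7 mod 257 = 169
Option B: s[5]='d'->'f', delta=(6-4)*11^0 mod 257 = 2, hash=162+2 mod 257 = 164
Option C: s[3]='j'->'c', delta=(3-10)*11^2 mod 257 = 181, hash=162+181 mod 257 = 86 <-- target
Option D: s[5]='d'->'j', delta=(10-4)*11^0 mod 257 = 6, hash=162+6 mod 257 = 168
Option E: s[4]='c'->'d', delta=(4-3)*11^1 mod 257 = 11, hash=162+11 mod 257 = 173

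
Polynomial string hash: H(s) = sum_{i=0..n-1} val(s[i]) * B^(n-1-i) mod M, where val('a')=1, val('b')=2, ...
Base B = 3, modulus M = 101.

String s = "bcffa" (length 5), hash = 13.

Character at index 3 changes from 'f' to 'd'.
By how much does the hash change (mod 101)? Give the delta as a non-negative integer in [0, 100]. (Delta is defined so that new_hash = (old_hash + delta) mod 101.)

Answer: 95

Derivation:
Delta formula: (val(new) - val(old)) * B^(n-1-k) mod M
  val('d') - val('f') = 4 - 6 = -2
  B^(n-1-k) = 3^1 mod 101 = 3
  Delta = -2 * 3 mod 101 = 95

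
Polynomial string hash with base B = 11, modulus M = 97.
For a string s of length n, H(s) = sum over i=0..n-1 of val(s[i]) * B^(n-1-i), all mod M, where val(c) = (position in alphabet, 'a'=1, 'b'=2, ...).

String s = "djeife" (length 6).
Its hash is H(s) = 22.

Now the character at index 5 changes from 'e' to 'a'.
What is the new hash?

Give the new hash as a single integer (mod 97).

Answer: 18

Derivation:
val('e') = 5, val('a') = 1
Position k = 5, exponent = n-1-k = 0
B^0 mod M = 11^0 mod 97 = 1
Delta = (1 - 5) * 1 mod 97 = 93
New hash = (22 + 93) mod 97 = 18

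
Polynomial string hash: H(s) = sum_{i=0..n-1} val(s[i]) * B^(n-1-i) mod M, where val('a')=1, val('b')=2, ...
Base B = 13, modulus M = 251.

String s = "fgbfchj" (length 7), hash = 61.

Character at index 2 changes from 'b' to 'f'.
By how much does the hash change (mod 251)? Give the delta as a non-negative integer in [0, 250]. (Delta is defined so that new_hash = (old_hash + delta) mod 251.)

Answer: 39

Derivation:
Delta formula: (val(new) - val(old)) * B^(n-1-k) mod M
  val('f') - val('b') = 6 - 2 = 4
  B^(n-1-k) = 13^4 mod 251 = 198
  Delta = 4 * 198 mod 251 = 39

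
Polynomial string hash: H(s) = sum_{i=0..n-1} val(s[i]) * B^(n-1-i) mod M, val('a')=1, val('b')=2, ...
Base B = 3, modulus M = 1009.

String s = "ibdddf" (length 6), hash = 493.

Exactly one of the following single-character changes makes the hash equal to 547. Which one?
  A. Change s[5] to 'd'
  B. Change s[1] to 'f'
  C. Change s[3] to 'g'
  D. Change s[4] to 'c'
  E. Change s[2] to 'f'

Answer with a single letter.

Answer: E

Derivation:
Option A: s[5]='f'->'d', delta=(4-6)*3^0 mod 1009 = 1007, hash=493+1007 mod 1009 = 491
Option B: s[1]='b'->'f', delta=(6-2)*3^4 mod 1009 = 324, hash=493+324 mod 1009 = 817
Option C: s[3]='d'->'g', delta=(7-4)*3^2 mod 1009 = 27, hash=493+27 mod 1009 = 520
Option D: s[4]='d'->'c', delta=(3-4)*3^1 mod 1009 = 1006, hash=493+1006 mod 1009 = 490
Option E: s[2]='d'->'f', delta=(6-4)*3^3 mod 1009 = 54, hash=493+54 mod 1009 = 547 <-- target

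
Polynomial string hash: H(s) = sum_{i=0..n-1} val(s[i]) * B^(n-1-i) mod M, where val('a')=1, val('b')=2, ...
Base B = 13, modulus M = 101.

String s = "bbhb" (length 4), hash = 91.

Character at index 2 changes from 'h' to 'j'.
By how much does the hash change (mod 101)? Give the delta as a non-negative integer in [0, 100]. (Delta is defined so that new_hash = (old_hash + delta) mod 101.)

Answer: 26

Derivation:
Delta formula: (val(new) - val(old)) * B^(n-1-k) mod M
  val('j') - val('h') = 10 - 8 = 2
  B^(n-1-k) = 13^1 mod 101 = 13
  Delta = 2 * 13 mod 101 = 26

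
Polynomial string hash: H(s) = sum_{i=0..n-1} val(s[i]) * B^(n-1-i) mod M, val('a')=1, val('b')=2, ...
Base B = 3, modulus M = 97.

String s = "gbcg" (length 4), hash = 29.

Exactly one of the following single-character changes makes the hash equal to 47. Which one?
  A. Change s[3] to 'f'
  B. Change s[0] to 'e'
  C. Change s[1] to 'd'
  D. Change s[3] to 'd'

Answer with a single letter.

Option A: s[3]='g'->'f', delta=(6-7)*3^0 mod 97 = 96, hash=29+96 mod 97 = 28
Option B: s[0]='g'->'e', delta=(5-7)*3^3 mod 97 = 43, hash=29+43 mod 97 = 72
Option C: s[1]='b'->'d', delta=(4-2)*3^2 mod 97 = 18, hash=29+18 mod 97 = 47 <-- target
Option D: s[3]='g'->'d', delta=(4-7)*3^0 mod 97 = 94, hash=29+94 mod 97 = 26

Answer: C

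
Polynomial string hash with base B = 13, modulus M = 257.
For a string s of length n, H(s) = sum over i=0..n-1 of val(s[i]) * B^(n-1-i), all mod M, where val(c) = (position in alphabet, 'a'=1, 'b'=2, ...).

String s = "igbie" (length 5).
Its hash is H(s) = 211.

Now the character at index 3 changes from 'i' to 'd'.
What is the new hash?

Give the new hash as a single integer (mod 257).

Answer: 146

Derivation:
val('i') = 9, val('d') = 4
Position k = 3, exponent = n-1-k = 1
B^1 mod M = 13^1 mod 257 = 13
Delta = (4 - 9) * 13 mod 257 = 192
New hash = (211 + 192) mod 257 = 146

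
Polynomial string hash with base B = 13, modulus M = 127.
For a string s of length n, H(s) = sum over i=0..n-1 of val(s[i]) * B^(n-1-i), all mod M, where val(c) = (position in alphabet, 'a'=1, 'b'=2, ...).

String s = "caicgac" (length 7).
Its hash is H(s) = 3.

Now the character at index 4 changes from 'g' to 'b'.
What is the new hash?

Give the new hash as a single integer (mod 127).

Answer: 47

Derivation:
val('g') = 7, val('b') = 2
Position k = 4, exponent = n-1-k = 2
B^2 mod M = 13^2 mod 127 = 42
Delta = (2 - 7) * 42 mod 127 = 44
New hash = (3 + 44) mod 127 = 47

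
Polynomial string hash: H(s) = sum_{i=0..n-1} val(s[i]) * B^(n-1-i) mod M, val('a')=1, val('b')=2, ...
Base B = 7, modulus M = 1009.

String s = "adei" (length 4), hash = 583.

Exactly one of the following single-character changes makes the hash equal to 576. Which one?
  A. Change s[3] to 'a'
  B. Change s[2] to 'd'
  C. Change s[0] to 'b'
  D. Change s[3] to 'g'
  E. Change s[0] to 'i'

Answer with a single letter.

Answer: B

Derivation:
Option A: s[3]='i'->'a', delta=(1-9)*7^0 mod 1009 = 1001, hash=583+1001 mod 1009 = 575
Option B: s[2]='e'->'d', delta=(4-5)*7^1 mod 1009 = 1002, hash=583+1002 mod 1009 = 576 <-- target
Option C: s[0]='a'->'b', delta=(2-1)*7^3 mod 1009 = 343, hash=583+343 mod 1009 = 926
Option D: s[3]='i'->'g', delta=(7-9)*7^0 mod 1009 = 1007, hash=583+1007 mod 1009 = 581
Option E: s[0]='a'->'i', delta=(9-1)*7^3 mod 1009 = 726, hash=583+726 mod 1009 = 300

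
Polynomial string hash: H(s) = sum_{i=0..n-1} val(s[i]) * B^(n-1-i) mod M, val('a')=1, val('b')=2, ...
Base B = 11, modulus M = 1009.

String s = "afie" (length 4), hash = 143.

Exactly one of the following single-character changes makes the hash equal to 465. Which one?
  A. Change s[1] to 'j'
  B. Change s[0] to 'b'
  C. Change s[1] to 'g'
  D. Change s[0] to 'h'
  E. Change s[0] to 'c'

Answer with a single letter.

Option A: s[1]='f'->'j', delta=(10-6)*11^2 mod 1009 = 484, hash=143+484 mod 1009 = 627
Option B: s[0]='a'->'b', delta=(2-1)*11^3 mod 1009 = 322, hash=143+322 mod 1009 = 465 <-- target
Option C: s[1]='f'->'g', delta=(7-6)*11^2 mod 1009 = 121, hash=143+121 mod 1009 = 264
Option D: s[0]='a'->'h', delta=(8-1)*11^3 mod 1009 = 236, hash=143+236 mod 1009 = 379
Option E: s[0]='a'->'c', delta=(3-1)*11^3 mod 1009 = 644, hash=143+644 mod 1009 = 787

Answer: B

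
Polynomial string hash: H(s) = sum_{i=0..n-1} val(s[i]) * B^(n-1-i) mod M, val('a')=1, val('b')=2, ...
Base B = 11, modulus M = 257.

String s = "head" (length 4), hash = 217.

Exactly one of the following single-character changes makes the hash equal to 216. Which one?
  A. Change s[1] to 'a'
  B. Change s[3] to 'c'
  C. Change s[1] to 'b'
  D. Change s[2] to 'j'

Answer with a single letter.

Answer: B

Derivation:
Option A: s[1]='e'->'a', delta=(1-5)*11^2 mod 257 = 30, hash=217+30 mod 257 = 247
Option B: s[3]='d'->'c', delta=(3-4)*11^0 mod 257 = 256, hash=217+256 mod 257 = 216 <-- target
Option C: s[1]='e'->'b', delta=(2-5)*11^2 mod 257 = 151, hash=217+151 mod 257 = 111
Option D: s[2]='a'->'j', delta=(10-1)*11^1 mod 257 = 99, hash=217+99 mod 257 = 59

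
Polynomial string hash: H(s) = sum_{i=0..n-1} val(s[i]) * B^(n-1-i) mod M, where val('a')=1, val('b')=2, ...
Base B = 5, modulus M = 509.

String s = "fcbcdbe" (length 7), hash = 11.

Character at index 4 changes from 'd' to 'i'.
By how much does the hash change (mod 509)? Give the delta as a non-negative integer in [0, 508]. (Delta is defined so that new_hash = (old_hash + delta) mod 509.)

Answer: 125

Derivation:
Delta formula: (val(new) - val(old)) * B^(n-1-k) mod M
  val('i') - val('d') = 9 - 4 = 5
  B^(n-1-k) = 5^2 mod 509 = 25
  Delta = 5 * 25 mod 509 = 125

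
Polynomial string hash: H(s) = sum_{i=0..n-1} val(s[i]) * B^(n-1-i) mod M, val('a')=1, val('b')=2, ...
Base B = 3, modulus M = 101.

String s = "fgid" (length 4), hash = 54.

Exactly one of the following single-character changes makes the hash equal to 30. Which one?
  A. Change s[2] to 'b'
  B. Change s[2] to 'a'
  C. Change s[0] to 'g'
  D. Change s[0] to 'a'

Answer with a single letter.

Answer: B

Derivation:
Option A: s[2]='i'->'b', delta=(2-9)*3^1 mod 101 = 80, hash=54+80 mod 101 = 33
Option B: s[2]='i'->'a', delta=(1-9)*3^1 mod 101 = 77, hash=54+77 mod 101 = 30 <-- target
Option C: s[0]='f'->'g', delta=(7-6)*3^3 mod 101 = 27, hash=54+27 mod 101 = 81
Option D: s[0]='f'->'a', delta=(1-6)*3^3 mod 101 = 67, hash=54+67 mod 101 = 20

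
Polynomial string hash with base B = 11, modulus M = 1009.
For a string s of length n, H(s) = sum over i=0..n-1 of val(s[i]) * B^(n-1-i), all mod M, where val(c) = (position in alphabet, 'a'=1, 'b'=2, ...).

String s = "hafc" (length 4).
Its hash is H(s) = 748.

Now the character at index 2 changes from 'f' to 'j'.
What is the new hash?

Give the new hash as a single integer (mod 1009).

Answer: 792

Derivation:
val('f') = 6, val('j') = 10
Position k = 2, exponent = n-1-k = 1
B^1 mod M = 11^1 mod 1009 = 11
Delta = (10 - 6) * 11 mod 1009 = 44
New hash = (748 + 44) mod 1009 = 792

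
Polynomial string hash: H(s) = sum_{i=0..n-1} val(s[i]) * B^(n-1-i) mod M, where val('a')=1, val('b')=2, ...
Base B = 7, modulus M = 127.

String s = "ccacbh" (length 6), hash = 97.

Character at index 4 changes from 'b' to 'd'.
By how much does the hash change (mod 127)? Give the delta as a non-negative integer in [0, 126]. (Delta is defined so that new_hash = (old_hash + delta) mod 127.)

Answer: 14

Derivation:
Delta formula: (val(new) - val(old)) * B^(n-1-k) mod M
  val('d') - val('b') = 4 - 2 = 2
  B^(n-1-k) = 7^1 mod 127 = 7
  Delta = 2 * 7 mod 127 = 14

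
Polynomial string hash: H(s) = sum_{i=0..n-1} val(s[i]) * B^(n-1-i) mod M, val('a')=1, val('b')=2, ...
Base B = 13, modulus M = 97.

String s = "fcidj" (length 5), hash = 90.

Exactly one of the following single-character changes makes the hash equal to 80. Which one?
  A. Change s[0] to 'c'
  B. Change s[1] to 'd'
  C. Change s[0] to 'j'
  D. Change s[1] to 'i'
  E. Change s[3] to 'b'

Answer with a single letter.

Option A: s[0]='f'->'c', delta=(3-6)*13^4 mod 97 = 65, hash=90+65 mod 97 = 58
Option B: s[1]='c'->'d', delta=(4-3)*13^3 mod 97 = 63, hash=90+63 mod 97 = 56
Option C: s[0]='f'->'j', delta=(10-6)*13^4 mod 97 = 75, hash=90+75 mod 97 = 68
Option D: s[1]='c'->'i', delta=(9-3)*13^3 mod 97 = 87, hash=90+87 mod 97 = 80 <-- target
Option E: s[3]='d'->'b', delta=(2-4)*13^1 mod 97 = 71, hash=90+71 mod 97 = 64

Answer: D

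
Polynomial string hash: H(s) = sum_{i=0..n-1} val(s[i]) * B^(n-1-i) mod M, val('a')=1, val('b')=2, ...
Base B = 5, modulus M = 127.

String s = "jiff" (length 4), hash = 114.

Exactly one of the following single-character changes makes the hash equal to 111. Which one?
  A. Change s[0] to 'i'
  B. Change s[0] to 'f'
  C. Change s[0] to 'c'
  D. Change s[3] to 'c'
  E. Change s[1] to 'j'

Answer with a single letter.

Option A: s[0]='j'->'i', delta=(9-10)*5^3 mod 127 = 2, hash=114+2 mod 127 = 116
Option B: s[0]='j'->'f', delta=(6-10)*5^3 mod 127 = 8, hash=114+8 mod 127 = 122
Option C: s[0]='j'->'c', delta=(3-10)*5^3 mod 127 = 14, hash=114+14 mod 127 = 1
Option D: s[3]='f'->'c', delta=(3-6)*5^0 mod 127 = 124, hash=114+124 mod 127 = 111 <-- target
Option E: s[1]='i'->'j', delta=(10-9)*5^2 mod 127 = 25, hash=114+25 mod 127 = 12

Answer: D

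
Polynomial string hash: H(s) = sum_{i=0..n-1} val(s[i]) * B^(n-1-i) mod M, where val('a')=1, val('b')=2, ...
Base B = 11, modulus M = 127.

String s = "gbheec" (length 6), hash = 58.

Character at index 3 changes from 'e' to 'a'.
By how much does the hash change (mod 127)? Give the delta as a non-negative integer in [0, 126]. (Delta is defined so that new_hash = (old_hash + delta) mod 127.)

Answer: 24

Derivation:
Delta formula: (val(new) - val(old)) * B^(n-1-k) mod M
  val('a') - val('e') = 1 - 5 = -4
  B^(n-1-k) = 11^2 mod 127 = 121
  Delta = -4 * 121 mod 127 = 24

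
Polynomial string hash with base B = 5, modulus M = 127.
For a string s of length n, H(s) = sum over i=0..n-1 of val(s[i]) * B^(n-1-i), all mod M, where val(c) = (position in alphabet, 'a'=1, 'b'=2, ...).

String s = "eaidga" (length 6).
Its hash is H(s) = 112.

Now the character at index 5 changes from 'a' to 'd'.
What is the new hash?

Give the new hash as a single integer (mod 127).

val('a') = 1, val('d') = 4
Position k = 5, exponent = n-1-k = 0
B^0 mod M = 5^0 mod 127 = 1
Delta = (4 - 1) * 1 mod 127 = 3
New hash = (112 + 3) mod 127 = 115

Answer: 115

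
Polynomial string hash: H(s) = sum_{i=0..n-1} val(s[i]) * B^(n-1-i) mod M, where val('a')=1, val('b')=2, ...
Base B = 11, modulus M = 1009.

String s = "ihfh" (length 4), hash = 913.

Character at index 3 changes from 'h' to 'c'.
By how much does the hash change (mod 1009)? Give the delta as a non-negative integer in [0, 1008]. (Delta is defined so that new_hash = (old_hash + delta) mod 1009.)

Delta formula: (val(new) - val(old)) * B^(n-1-k) mod M
  val('c') - val('h') = 3 - 8 = -5
  B^(n-1-k) = 11^0 mod 1009 = 1
  Delta = -5 * 1 mod 1009 = 1004

Answer: 1004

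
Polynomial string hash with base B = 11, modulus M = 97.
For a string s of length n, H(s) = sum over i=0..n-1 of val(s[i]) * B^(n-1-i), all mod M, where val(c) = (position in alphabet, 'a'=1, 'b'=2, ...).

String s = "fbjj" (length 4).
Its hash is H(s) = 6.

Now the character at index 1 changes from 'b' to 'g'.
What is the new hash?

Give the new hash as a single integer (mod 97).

Answer: 29

Derivation:
val('b') = 2, val('g') = 7
Position k = 1, exponent = n-1-k = 2
B^2 mod M = 11^2 mod 97 = 24
Delta = (7 - 2) * 24 mod 97 = 23
New hash = (6 + 23) mod 97 = 29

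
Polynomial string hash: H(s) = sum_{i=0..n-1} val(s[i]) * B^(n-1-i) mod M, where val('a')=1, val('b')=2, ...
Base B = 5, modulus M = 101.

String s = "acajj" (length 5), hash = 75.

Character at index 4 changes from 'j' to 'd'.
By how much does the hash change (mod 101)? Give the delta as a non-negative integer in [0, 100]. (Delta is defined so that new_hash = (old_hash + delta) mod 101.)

Answer: 95

Derivation:
Delta formula: (val(new) - val(old)) * B^(n-1-k) mod M
  val('d') - val('j') = 4 - 10 = -6
  B^(n-1-k) = 5^0 mod 101 = 1
  Delta = -6 * 1 mod 101 = 95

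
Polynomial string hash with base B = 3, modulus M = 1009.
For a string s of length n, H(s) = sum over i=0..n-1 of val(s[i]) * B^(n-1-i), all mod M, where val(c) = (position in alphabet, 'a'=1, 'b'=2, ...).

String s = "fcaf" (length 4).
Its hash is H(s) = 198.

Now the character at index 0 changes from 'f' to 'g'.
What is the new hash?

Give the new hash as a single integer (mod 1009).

val('f') = 6, val('g') = 7
Position k = 0, exponent = n-1-k = 3
B^3 mod M = 3^3 mod 1009 = 27
Delta = (7 - 6) * 27 mod 1009 = 27
New hash = (198 + 27) mod 1009 = 225

Answer: 225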